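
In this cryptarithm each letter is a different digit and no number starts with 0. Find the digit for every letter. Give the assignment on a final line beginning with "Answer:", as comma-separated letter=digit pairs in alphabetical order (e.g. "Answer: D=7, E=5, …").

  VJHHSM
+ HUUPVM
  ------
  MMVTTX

Step 1. [col 1: M + M ≡ X (mod 10)] several values work for X in column 1 (M + M ≡ X (mod 10), carry-in 0); try X=6, so X=6.
Step 2. [col 1: M + M ≡ X (mod 10)] M=8 is one option consistent with column 1 (M + M ≡ X (mod 10), carry-in 0) — take it. So M=8.
Step 3. [col 2: S + V ≡ T (mod 10)] S=0 is one option consistent with column 2 (S + V ≡ T (mod 10), carry-in 1) — take it. So S=0.
Step 4. [col 2: S + V ≡ T (mod 10)] column 2 (S + V ≡ T (mod 10), carry-in 1) doesn't pin V yet; pick V=1 and continue, so V=1.
Step 5. [col 2: S + V ≡ T (mod 10)] in column 2 we have S+V≡T with carry-in 1; given S=0, V=1 and digits 0,1,6,8 already taken and all letters distinct, that pins T to 2, so T=2.
Step 6. [col 3: H + P ≡ T (mod 10)] no forcing yet in column 3 (carry-in 0); H=7 is free and consistent — try it ⇒ H=7.
Step 7. [col 3: H + P ≡ T (mod 10)] column 3 reads H+P+carry(0)=T with H=7, T=2; with digits 0,1,2,6,7,8 already taken and all letters distinct, the only value for P is 5. So P=5.
Step 8. [col 4: H + U ≡ V (mod 10)] in column 4 we have H+U≡V with carry-in 1; given H=7, V=1 and digits 0,1,2,5,6,7,8 already taken and all letters distinct, that pins U to 3. So U=3.
Step 9. [col 5: J + U ≡ M (mod 10)] from column 5 (U=3, M=8, carry-in 1, digits 0,1,2,3,5,6,7,8 already taken and all letters distinct): J must equal 4 ⇒ J=4.

Answer: H=7, J=4, M=8, P=5, S=0, T=2, U=3, V=1, X=6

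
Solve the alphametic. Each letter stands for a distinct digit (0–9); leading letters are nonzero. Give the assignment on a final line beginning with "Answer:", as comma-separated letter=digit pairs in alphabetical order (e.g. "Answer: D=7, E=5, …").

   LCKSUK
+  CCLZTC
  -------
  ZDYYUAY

Step 1. [col 1: K + C ≡ Y (mod 10)] K=8 is one option consistent with column 1 (K + C ≡ Y (mod 10), carry-in 0) — take it ⇒ K=8.
Step 2. [col 1: K + C ≡ Y (mod 10)] no forcing yet in column 1 (carry-in 0); C=7 is free and consistent — try it ⇒ C=7.
Step 3. [col 1: K + C ≡ Y (mod 10)] in column 1 we have K+C≡Y with carry-in 0; given K=8, C=7 and digits 7,8 already taken and all letters distinct, that pins Y to 5 ⇒ Y=5.
Step 4. [col 2: U + T ≡ A (mod 10)] no forcing yet in column 2 (carry-in 1); A=3 is free and consistent — try it. So A=3.
Step 5. [Z] adding two 6-digit numbers gives at most 6+1 digits, and here it does — Z is that final carry and must be 1 ⇒ Z=1.
Step 6. [col 2: U + T ≡ A (mod 10)] no forcing yet in column 2 (carry-in 1); T=2 is free and consistent — try it. So T=2.
Step 7. [col 2: U + T ≡ A (mod 10)] column 2 reads U+T+carry(1)=A with T=2, A=3; with digits 1,2,3,5,7,8 already taken and all letters distinct, the only value for U is 0 ⇒ U=0.
Step 8. [col 3: S + Z ≡ U (mod 10)] in column 3 we have S+Z≡U with carry-in 0; given Z=1, U=0 and digits 0,1,2,3,5,7,8 already taken and all letters distinct, that pins S to 9 ⇒ S=9.
Step 9. [col 4: K + L ≡ Y (mod 10)] in column 4 we have K+L≡Y with carry-in 1; given K=8, Y=5 and digits 0,1,2,3,5,7,8,9 already taken and all letters distinct, that pins L to 6 ⇒ L=6.
Step 10. [col 6: L + C ≡ D (mod 10)] column 6 reads L+C+carry(1)=D with L=6, C=7; with digits 0,1,2,3,5,6,7,8,9 already taken and all letters distinct, the only value for D is 4, so D=4.

Answer: A=3, C=7, D=4, K=8, L=6, S=9, T=2, U=0, Y=5, Z=1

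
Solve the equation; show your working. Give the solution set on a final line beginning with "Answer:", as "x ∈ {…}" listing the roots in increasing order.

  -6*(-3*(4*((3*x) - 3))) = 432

Step 1. [-6*(-3*(4*((3*x) - 3))) = 432] -6 out front; divide by -6, so div: -3*(4*((3*x) - 3)) = -72.
Step 2. [-3*(4*((3*x) - 3)) = -72] LHS = -3·(…); ÷-3 both sides. So div: 4*((3*x) - 3) = 24.
Step 3. [4*((3*x) - 3) = 24] divide by the outer 4, so div: (3*x) - 3 = 6.
Step 4. [(3*x) - 3 = 6] common factor 3 (LHS and 6) — divide through ⇒ factor: x - 1 = 2.
Step 5. [x - 1 = 2] peel the -1: add 1 from each side ⇒ sub: x = 3.

Answer: x ∈ {3}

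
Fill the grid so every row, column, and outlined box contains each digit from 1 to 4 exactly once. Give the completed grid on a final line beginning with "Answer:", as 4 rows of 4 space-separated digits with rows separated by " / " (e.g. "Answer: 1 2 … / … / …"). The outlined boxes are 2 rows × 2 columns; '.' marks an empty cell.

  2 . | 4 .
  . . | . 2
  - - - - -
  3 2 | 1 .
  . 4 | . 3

Step 1. [r1c2∈{1,3}] 3 has one home in row 1: r1c2. So r1c2=3.
Step 2. [r2c1∈{1,4}] row 2 places 4 nowhere but r2c1 ⇒ r2c1=4.
Step 3. [r2c2∈{1}] nothing but 1 survives at r2c2 ⇒ r2c2=1.
Step 4. [r3c4∈{4}] nothing but 4 survives at r3c4. So r3c4=4.
Step 5. [r4c3∈{2}] r4c3 has the single candidate 2, so r4c3=2.
Step 6. [r4c1∈{1}] nothing but 1 survives at r4c1. So r4c1=1.
Step 7. [r1c4∈{1}] r1c4 is down to just 1 ⇒ r1c4=1.
Step 8. [r2c3∈{3}] r2c3 is down to just 3. So r2c3=3.

Answer: 2 3 4 1 / 4 1 3 2 / 3 2 1 4 / 1 4 2 3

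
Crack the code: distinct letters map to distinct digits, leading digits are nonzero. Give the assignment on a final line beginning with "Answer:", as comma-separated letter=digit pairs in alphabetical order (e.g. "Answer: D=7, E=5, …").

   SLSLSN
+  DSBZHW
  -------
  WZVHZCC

Step 1. [col 1: N + W ≡ C (mod 10)] several values work for N in column 1 (N + W ≡ C (mod 10), carry-in 0); try N=6. So N=6.
Step 2. [col 1: N + W ≡ C (mod 10)] no forcing yet in column 1 (carry-in 0); W=1 is free and consistent — try it ⇒ W=1.
Step 3. [col 1: N + W ≡ C (mod 10)] from column 1 (N=6, W=1, carry-in 0, digits 1,6 already taken and all letters distinct): C must equal 7 ⇒ C=7.
Step 4. [col 2: S + H ≡ C (mod 10)] several values work for S in column 2 (S + H ≡ C (mod 10), carry-in 0); try S=4 ⇒ S=4.
Step 5. [col 2: S + H ≡ C (mod 10)] in column 2 we have S+H≡C with carry-in 0; given S=4, C=7 and digits 1,4,6,7 already taken and all letters distinct, that pins H to 3 ⇒ H=3.
Step 6. [col 3: L + Z ≡ Z (mod 10)] in column 3 we have L+Z≡Z with carry-in 0; given nothing yet and digits 1,3,4,6,7 already taken and all letters distinct, that pins L to 0. So L=0.
Step 7. [col 3: L + Z ≡ Z (mod 10)] no forcing yet in column 3 (carry-in 0); Z=2 is free and consistent — try it. So Z=2.
Step 8. [col 4: S + B ≡ H (mod 10)] column 4: given S=4, H=3, carry-in 0, and digits 0,1,2,3,4,6,7 already taken and all letters distinct, S+B≡H (mod 10) forces B=9 ⇒ B=9.
Step 9. [col 5: L + S ≡ V (mod 10)] column 5 reads L+S+carry(1)=V with L=0, S=4; with digits 0,1,2,3,4,6,7,9 already taken and all letters distinct, the only value for V is 5, so V=5.
Step 10. [col 6: S + D ≡ Z (mod 10)] from column 6 (S=4, Z=2, carry-in 0, digits 0,1,2,3,4,5,6,7,9 already taken and all letters distinct): D must equal 8, so D=8.

Answer: B=9, C=7, D=8, H=3, L=0, N=6, S=4, V=5, W=1, Z=2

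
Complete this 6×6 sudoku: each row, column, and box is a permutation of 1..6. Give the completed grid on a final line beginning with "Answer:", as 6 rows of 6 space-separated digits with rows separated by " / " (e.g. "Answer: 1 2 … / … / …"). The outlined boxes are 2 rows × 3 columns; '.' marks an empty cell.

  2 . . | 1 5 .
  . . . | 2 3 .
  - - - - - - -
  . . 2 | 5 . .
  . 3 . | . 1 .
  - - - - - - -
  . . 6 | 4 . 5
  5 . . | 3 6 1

Step 1. [r3c5∈{4}] r3c5 is down to just 4 ⇒ r3c5=4.
Step 2. [r2c3∈{1,4,5}] in col 3, 1 fits only at r2c3. So r2c3=1.
Step 3. [r4c4∈{6}] r4c4 has the single candidate 6, so r4c4=6.
Step 4. [r6c3∈{4}] nothing but 4 survives at r6c3, so r6c3=4.
Step 5. [r2c2∈{4,5,6}] in row 2, 5 fits only at r2c2 ⇒ r2c2=5.
Step 6. [r1c2∈{4,6}] in col 2, 4 fits only at r1c2, so r1c2=4.
Step 7. [r2c1∈{6}] r2c1 is down to just 6, so r2c1=6.
Step 8. [r3c1∈{1}] r3c1 is down to just 1. So r3c1=1.
Step 9. [r6c2∈{2}] nothing but 2 survives at r6c2 ⇒ r6c2=2.
Step 10. [r1c3∈{3}] r1c3 has the single candidate 3, so r1c3=3.
Step 11. [r5c5∈{2}] r5c5 has the single candidate 2. So r5c5=2.
Step 12. [r4c6∈{2}] nothing but 2 survives at r4c6, so r4c6=2.
Step 13. [r2c6∈{4}] nothing but 4 survives at r2c6 ⇒ r2c6=4.
Step 14. [r1c6∈{6}] r1c6 has the single candidate 6, so r1c6=6.
Step 15. [r4c1∈{4}] only 4 remains possible at r4c1. So r4c1=4.
Step 16. [r4c3∈{5}] r4c3 has the single candidate 5. So r4c3=5.
Step 17. [r3c6∈{3}] nothing but 3 survives at r3c6 ⇒ r3c6=3.
Step 18. [r3c2∈{6}] only 6 remains possible at r3c2 ⇒ r3c2=6.
Step 19. [r5c1∈{3}] nothing but 3 survives at r5c1. So r5c1=3.
Step 20. [r5c2∈{1}] r5c2's peers cover all but 1. So r5c2=1.

Answer: 2 4 3 1 5 6 / 6 5 1 2 3 4 / 1 6 2 5 4 3 / 4 3 5 6 1 2 / 3 1 6 4 2 5 / 5 2 4 3 6 1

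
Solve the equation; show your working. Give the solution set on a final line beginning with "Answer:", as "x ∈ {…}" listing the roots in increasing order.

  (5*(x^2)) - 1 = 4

Step 1. [(5*(x^2)) - 1 = 4] peel the -1: add 1 from each side, so sub: 5*(x^2) = 5.
Step 2. [5*(x^2) = 5] LHS = 5·(…); ÷5 both sides. So div: x^2 = 1.
Step 3. [x^2 = 1] √ both sides: 1 ≥ 0 gives two branches. So sqrt: x = 1 or -1.

Answer: x ∈ {-1, 1}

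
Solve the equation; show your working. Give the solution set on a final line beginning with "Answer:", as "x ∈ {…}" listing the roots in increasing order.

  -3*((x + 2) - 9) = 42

Step 1. [-3*((x + 2) - 9) = 42] divide by the outer -3, so div: (x + 2) - 9 = -14.
Step 2. [(x + 2) - 9 = -14] add 9: x sits inside (… - 9). So sub: x + 2 = -5.
Step 3. [x + 2 = -5] peel the +2: subtract 2 from each side, so sub: x = -7.

Answer: x ∈ {-7}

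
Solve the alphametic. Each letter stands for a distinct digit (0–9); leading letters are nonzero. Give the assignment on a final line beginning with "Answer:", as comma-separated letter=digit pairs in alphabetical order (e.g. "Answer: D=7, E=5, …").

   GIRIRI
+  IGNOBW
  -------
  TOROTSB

Step 1. [col 1: I + W ≡ B (mod 10)] no forcing yet in column 1 (carry-in 0); W=8 is free and consistent — try it. So W=8.
Step 2. [T] the sum has 7 digits but both addends have 6; that extra leading digit T is the final carry, namely 1 ⇒ T=1.
Step 3. [col 1: I + W ≡ B (mod 10)] several values work for B in column 1 (I + W ≡ B (mod 10), carry-in 0); try B=5. So B=5.
Step 4. [col 1: I + W ≡ B (mod 10)] column 1: given W=8, B=5, carry-in 0, and digits 1,5,8 already taken and all letters distinct, I+W≡B (mod 10) forces I=7, so I=7.
Step 5. [col 2: R + B ≡ S (mod 10)] column 2 (R + B ≡ S (mod 10), carry-in 1) doesn't pin S yet; pick S=9 and continue. So S=9.
Step 6. [col 2: R + B ≡ S (mod 10)] column 2: given B=5, S=9, carry-in 1, and digits 1,5,7,8,9 already taken and all letters distinct, R+B≡S (mod 10) forces R=3, so R=3.
Step 7. [col 3: I + O ≡ T (mod 10)] in column 3 we have I+O≡T with carry-in 0; given I=7, T=1 and digits 1,3,5,7,8,9 already taken and all letters distinct, that pins O to 4. So O=4.
Step 8. [col 4: R + N ≡ O (mod 10)] column 4: given R=3, O=4, carry-in 1, and digits 1,3,4,5,7,8,9 already taken and all letters distinct, R+N≡O (mod 10) forces N=0. So N=0.
Step 9. [col 5: I + G ≡ R (mod 10)] in column 5 we have I+G≡R with carry-in 0; given I=7, R=3 and digits 0,1,3,4,5,7,8,9 already taken and all letters distinct, that pins G to 6, so G=6.

Answer: B=5, G=6, I=7, N=0, O=4, R=3, S=9, T=1, W=8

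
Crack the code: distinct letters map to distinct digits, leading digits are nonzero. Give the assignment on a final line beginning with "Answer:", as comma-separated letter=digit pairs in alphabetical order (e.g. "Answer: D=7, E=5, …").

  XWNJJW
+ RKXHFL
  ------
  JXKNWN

Step 1. [col 1: W + L ≡ N (mod 10)] no forcing yet in column 1 (carry-in 0); W=4 is free and consistent — try it ⇒ W=4.
Step 2. [col 1: W + L ≡ N (mod 10)] N=6 is one option consistent with column 1 (W + L ≡ N (mod 10), carry-in 0) — take it. So N=6.
Step 3. [col 1: W + L ≡ N (mod 10)] column 1 reads W+L+carry(0)=N with W=4, N=6; with digits 4,6 already taken and all letters distinct, the only value for L is 2 ⇒ L=2.
Step 4. [col 2: J + F ≡ W (mod 10)] no forcing yet in column 2 (carry-in 0); J=5 is free and consistent — try it ⇒ J=5.
Step 5. [col 2: J + F ≡ W (mod 10)] in column 2 we have J+F≡W with carry-in 0; given J=5, W=4 and digits 2,4,5,6 already taken and all letters distinct, that pins F to 9 ⇒ F=9.
Step 6. [col 3: J + H ≡ N (mod 10)] column 3: given J=5, N=6, carry-in 1, and digits 2,4,5,6,9 already taken and all letters distinct, J+H≡N (mod 10) forces H=0. So H=0.
Step 7. [col 4: N + X ≡ K (mod 10)] K=7 is one option consistent with column 4 (N + X ≡ K (mod 10), carry-in 0) — take it, so K=7.
Step 8. [col 4: N + X ≡ K (mod 10)] in column 4 we have N+X≡K with carry-in 0; given N=6, K=7 and digits 0,2,4,5,6,7,9 already taken and all letters distinct, that pins X to 1 ⇒ X=1.
Step 9. [col 6: X + R ≡ J (mod 10)] column 6 reads X+R+carry(1)=J with X=1, J=5; with digits 0,1,2,4,5,6,7,9 already taken and all letters distinct, the only value for R is 3, so R=3.

Answer: F=9, H=0, J=5, K=7, L=2, N=6, R=3, W=4, X=1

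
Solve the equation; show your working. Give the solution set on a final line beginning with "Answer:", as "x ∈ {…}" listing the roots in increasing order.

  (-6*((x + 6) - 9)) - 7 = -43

Step 1. [(-6*((x + 6) - 9)) - 7 = -43] peel the -7: add 7 from each side, so sub: -6*((x + 6) - 9) = -36.
Step 2. [-6*((x + 6) - 9) = -36] -6·(inner) — divide through by -6 ⇒ div: (x + 6) - 9 = 6.
Step 3. [(x + 6) - 9 = 6] add 9: x sits inside (… - 9), so sub: x + 6 = 15.
Step 4. [x + 6 = 15] peel the +6: subtract 6 from each side, so sub: x = 9.

Answer: x ∈ {9}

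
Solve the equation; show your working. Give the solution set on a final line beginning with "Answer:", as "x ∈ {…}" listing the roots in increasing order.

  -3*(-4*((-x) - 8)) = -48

Step 1. [-3*(-4*((-x) - 8)) = -48] -3·(inner) — divide through by -3 ⇒ div: -4*((-x) - 8) = 16.
Step 2. [-4*((-x) - 8) = 16] -4 out front; divide by -4 ⇒ div: (-x) - 8 = -4.
Step 3. [(-x) - 8 = -4] -8 is outermost — add 8 both sides ⇒ sub: -x = 4.
Step 4. [-x = 4] leading − — multiply by −1, so neg: x = -4.

Answer: x ∈ {-4}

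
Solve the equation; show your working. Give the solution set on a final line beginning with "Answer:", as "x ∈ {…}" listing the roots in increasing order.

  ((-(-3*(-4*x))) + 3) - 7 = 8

Step 1. [((-(-3*(-4*x))) + 3) - 7 = 8] -7 is outermost — add 7 both sides, so sub: (-(-3*(-4*x))) + 3 = 15.
Step 2. [(-(-3*(-4*x))) + 3 = 15] peel the +3: subtract 3 from each side, so sub: -(-3*(-4*x)) = 12.
Step 3. [-(-3*(-4*x)) = 12] flip signs both sides ⇒ neg: -3*(-4*x) = -12.
Step 4. [-3*(-4*x) = -12] leading coefficient -3: divide by -3 ⇒ div: -4*x = 4.
Step 5. [-4*x = 4] divide by the outer -4. So div: x = -1.

Answer: x ∈ {-1}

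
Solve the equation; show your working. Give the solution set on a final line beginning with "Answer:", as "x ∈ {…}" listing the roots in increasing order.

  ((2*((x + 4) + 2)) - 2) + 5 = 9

Step 1. [((2*((x + 4) + 2)) - 2) + 5 = 9] +5 is outermost — subtract 5 both sides ⇒ sub: (2*((x + 4) + 2)) - 2 = 4.
Step 2. [(2*((x + 4) + 2)) - 2 = 4] the outer -2 inverts by adding 2, so sub: 2*((x + 4) + 2) = 6.
Step 3. [2*((x + 4) + 2) = 6] leading coefficient 2: divide by 2, so div: (x + 4) + 2 = 3.
Step 4. [(x + 4) + 2 = 3] peel the +2: subtract 2 from each side. So sub: x + 4 = 1.
Step 5. [x + 4 = 1] subtract 4: x sits inside (… + 4). So sub: x = -3.

Answer: x ∈ {-3}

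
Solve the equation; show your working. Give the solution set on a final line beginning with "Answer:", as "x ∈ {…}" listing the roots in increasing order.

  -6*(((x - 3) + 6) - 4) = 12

Step 1. [-6*(((x - 3) + 6) - 4) = 12] -6·(inner) — divide through by -6 ⇒ div: ((x - 3) + 6) - 4 = -2.
Step 2. [((x - 3) + 6) - 4 = -2] -4 is outermost — add 4 both sides, so sub: (x - 3) + 6 = 2.
Step 3. [(x - 3) + 6 = 2] the outer +6 inverts by subtracting 6, so sub: x - 3 = -4.
Step 4. [x - 3 = -4] peel the -3: add 3 from each side ⇒ sub: x = -1.

Answer: x ∈ {-1}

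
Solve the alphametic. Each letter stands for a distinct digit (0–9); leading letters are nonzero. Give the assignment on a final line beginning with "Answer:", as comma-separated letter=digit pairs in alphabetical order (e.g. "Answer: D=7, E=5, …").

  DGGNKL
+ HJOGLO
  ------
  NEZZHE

Step 1. [col 1: L + O ≡ E (mod 10)] several values work for E in column 1 (L + O ≡ E (mod 10), carry-in 0); try E=0 ⇒ E=0.
Step 2. [col 1: L + O ≡ E (mod 10)] no forcing yet in column 1 (carry-in 0); O=8 is free and consistent — try it, so O=8.
Step 3. [col 1: L + O ≡ E (mod 10)] column 1: given O=8, E=0, carry-in 0, and digits 0,8 already taken and all letters distinct, L+O≡E (mod 10) forces L=2. So L=2.
Step 4. [col 2: K + L ≡ H (mod 10)] several values work for H in column 2 (K + L ≡ H (mod 10), carry-in 1); try H=7 ⇒ H=7.
Step 5. [col 2: K + L ≡ H (mod 10)] column 2 reads K+L+carry(1)=H with L=2, H=7; with digits 0,2,7,8 already taken and all letters distinct, the only value for K is 4 ⇒ K=4.
Step 6. [col 3: N + G ≡ Z (mod 10)] several values work for N in column 3 (N + G ≡ Z (mod 10), carry-in 0); try N=9 ⇒ N=9.
Step 7. [col 3: N + G ≡ Z (mod 10)] from column 3 (N=9, carry-in 0, digits 0,2,4,7,8,9 already taken and all letters distinct): G must equal 6. So G=6.
Step 8. [col 3: N + G ≡ Z (mod 10)] column 3 reads N+G+carry(0)=Z with N=9, G=6; with digits 0,2,4,6,7,8,9 already taken and all letters distinct, the only value for Z is 5 ⇒ Z=5.
Step 9. [col 5: G + J ≡ E (mod 10)] column 5 reads G+J+carry(1)=E with G=6, E=0; with digits 0,2,4,5,6,7,8,9 already taken and all letters distinct, the only value for J is 3, so J=3.
Step 10. [col 6: D + H ≡ N (mod 10)] in column 6 we have D+H≡N with carry-in 1; given H=7, N=9 and digits 0,2,3,4,5,6,7,8,9 already taken and all letters distinct, that pins D to 1, so D=1.

Answer: D=1, E=0, G=6, H=7, J=3, K=4, L=2, N=9, O=8, Z=5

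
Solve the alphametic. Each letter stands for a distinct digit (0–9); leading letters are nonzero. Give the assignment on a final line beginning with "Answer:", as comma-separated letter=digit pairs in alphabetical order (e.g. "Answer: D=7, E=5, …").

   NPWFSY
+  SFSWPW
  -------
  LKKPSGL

Step 1. [col 1: Y + W ≡ L (mod 10)] column 1 (Y + W ≡ L (mod 10), carry-in 0) doesn't pin W yet; pick W=7 and continue, so W=7.
Step 2. [col 1: Y + W ≡ L (mod 10)] several values work for L in column 1 (Y + W ≡ L (mod 10), carry-in 0); try L=1 ⇒ L=1.
Step 3. [col 1: Y + W ≡ L (mod 10)] in column 1 we have Y+W≡L with carry-in 0; given W=7, L=1 and digits 1,7 already taken and all letters distinct, that pins Y to 4 ⇒ Y=4.
Step 4. [col 2: S + P ≡ G (mod 10)] several values work for P in column 2 (S + P ≡ G (mod 10), carry-in 1); try P=3 ⇒ P=3.
Step 5. [col 2: S + P ≡ G (mod 10)] several values work for G in column 2 (S + P ≡ G (mod 10), carry-in 1); try G=9. So G=9.
Step 6. [col 2: S + P ≡ G (mod 10)] from column 2 (P=3, G=9, carry-in 1, digits 1,3,4,7,9 already taken and all letters distinct): S must equal 5 ⇒ S=5.
Step 7. [col 3: F + W ≡ S (mod 10)] column 3 reads F+W+carry(0)=S with W=7, S=5; with digits 1,3,4,5,7,9 already taken and all letters distinct, the only value for F is 8, so F=8.
Step 8. [col 5: P + F ≡ K (mod 10)] column 5 reads P+F+carry(1)=K with P=3, F=8; with digits 1,3,4,5,7,8,9 already taken and all letters distinct, the only value for K is 2. So K=2.
Step 9. [col 6: N + S ≡ K (mod 10)] from column 6 (S=5, K=2, carry-in 1, digits 1,2,3,4,5,7,8,9 already taken and all letters distinct): N must equal 6 ⇒ N=6.

Answer: F=8, G=9, K=2, L=1, N=6, P=3, S=5, W=7, Y=4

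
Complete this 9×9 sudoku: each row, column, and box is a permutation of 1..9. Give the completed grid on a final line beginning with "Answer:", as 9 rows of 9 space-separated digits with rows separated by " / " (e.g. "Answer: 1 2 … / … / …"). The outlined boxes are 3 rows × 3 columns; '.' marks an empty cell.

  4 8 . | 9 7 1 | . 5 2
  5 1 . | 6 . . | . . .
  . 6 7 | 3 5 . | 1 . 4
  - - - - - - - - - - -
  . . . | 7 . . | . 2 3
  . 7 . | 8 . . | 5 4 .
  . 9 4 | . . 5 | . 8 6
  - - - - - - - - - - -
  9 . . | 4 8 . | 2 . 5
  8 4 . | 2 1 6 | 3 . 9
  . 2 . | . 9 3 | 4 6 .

Step 1. [r2c7∈{7,8,9}] r2c7 is the only open cell in col 7 admitting 8. So r2c7=8.
Step 2. [r7c3∈{1,3,6}] in row 7, 6 fits only at r7c3, so r7c3=6.
Step 3. [r3c1∈{2}] r3c1's peers cover all but 2 ⇒ r3c1=2.
Step 4. [r5c3∈{1,2,3}] 2 has one home in col 3: r5c3, so r5c3=2.
Step 5. [r2c8∈{3,7,9}] in col 8, 3 fits only at r2c8, so r2c8=3.
Step 6. [r2c6∈{2,4}] col 6 places 2 nowhere but r2c6, so r2c6=2.
Step 7. [r9c9∈{1,7,8}] row 9 places 8 nowhere but r9c9 ⇒ r9c9=8.
Step 8. [r4c3∈{1,5,8}] in row 4, 8 fits only at r4c3. So r4c3=8.
Step 9. [r4c1∈{1,6}] in row 4, 1 fits only at r4c1. So r4c1=1.
Step 10. [r4c5∈{4,6}] in row 4, 6 fits only at r4c5, so r4c5=6.
Step 11. [r6c1∈{3}] r6c1's peers cover all but 3, so r6c1=3.
Step 12. [r4c7∈{9}] nothing but 9 survives at r4c7. So r4c7=9.
Step 13. [r9c3∈{1,5}] row 9 places 1 nowhere but r9c3, so r9c3=1.
Step 14. [r7c8∈{1,7}] row 7 places 1 nowhere but r7c8 ⇒ r7c8=1.
Step 15. [r2c9∈{7}] nothing but 7 survives at r2c9 ⇒ r2c9=7.
Step 16. [r4c6∈{4}] only 4 remains possible at r4c6. So r4c6=4.
Step 17. [r3c8∈{9}] r3c8's peers cover all but 9 ⇒ r3c8=9.
Step 18. [r5c1∈{6}] r5c1 has the single candidate 6. So r5c1=6.
Step 19. [r5c6∈{9}] r5c6 has the single candidate 9. So r5c6=9.
Step 20. [r9c1∈{7}] nothing but 7 survives at r9c1 ⇒ r9c1=7.
Step 21. [r6c4∈{1}] nothing but 1 survives at r6c4, so r6c4=1.
Step 22. [r1c7∈{6}] r1c7 is down to just 6, so r1c7=6.
Step 23. [r6c5∈{2}] only 2 remains possible at r6c5 ⇒ r6c5=2.
Step 24. [r8c3∈{5}] r8c3 is down to just 5, so r8c3=5.
Step 25. [r8c8∈{7}] nothing but 7 survives at r8c8 ⇒ r8c8=7.
Step 26. [r2c3∈{9}] nothing but 9 survives at r2c3. So r2c3=9.
Step 27. [r2c5∈{4}] r2c5 has the single candidate 4 ⇒ r2c5=4.
Step 28. [r4c2∈{5}] r4c2 is down to just 5. So r4c2=5.
Step 29. [r5c5∈{3}] r5c5's peers cover all but 3, so r5c5=3.
Step 30. [r1c3∈{3}] nothing but 3 survives at r1c3, so r1c3=3.
Step 31. [r9c4∈{5}] r9c4 has the single candidate 5. So r9c4=5.
Step 32. [r6c7∈{7}] r6c7's peers cover all but 7. So r6c7=7.
Step 33. [r7c2∈{3}] r7c2 is down to just 3. So r7c2=3.
Step 34. [r7c6∈{7}] r7c6's peers cover all but 7 ⇒ r7c6=7.
Step 35. [r3c6∈{8}] r3c6's peers cover all but 8 ⇒ r3c6=8.
Step 36. [r5c9∈{1}] only 1 remains possible at r5c9. So r5c9=1.

Answer: 4 8 3 9 7 1 6 5 2 / 5 1 9 6 4 2 8 3 7 / 2 6 7 3 5 8 1 9 4 / 1 5 8 7 6 4 9 2 3 / 6 7 2 8 3 9 5 4 1 / 3 9 4 1 2 5 7 8 6 / 9 3 6 4 8 7 2 1 5 / 8 4 5 2 1 6 3 7 9 / 7 2 1 5 9 3 4 6 8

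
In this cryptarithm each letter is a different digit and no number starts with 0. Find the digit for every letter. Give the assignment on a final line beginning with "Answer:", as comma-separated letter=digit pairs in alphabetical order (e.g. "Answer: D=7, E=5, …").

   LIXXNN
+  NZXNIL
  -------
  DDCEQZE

Step 1. [col 1: N + L ≡ E (mod 10)] several values work for E in column 1 (N + L ≡ E (mod 10), carry-in 0); try E=0, so E=0.
Step 2. [D] the sum has 7 digits but both addends have 6; that extra leading digit D is the final carry, namely 1 ⇒ D=1.
Step 3. [col 1: N + L ≡ E (mod 10)] column 1 (N + L ≡ E (mod 10), carry-in 0) doesn't pin N yet; pick N=4 and continue ⇒ N=4.
Step 4. [col 1: N + L ≡ E (mod 10)] column 1: given N=4, E=0, carry-in 0, and digits 0,1,4 already taken and all letters distinct, N+L≡E (mod 10) forces L=6, so L=6.
Step 5. [col 2: N + I ≡ Z (mod 10)] column 2 (N + I ≡ Z (mod 10), carry-in 1) doesn't pin Z yet; pick Z=8 and continue ⇒ Z=8.
Step 6. [col 2: N + I ≡ Z (mod 10)] from column 2 (N=4, Z=8, carry-in 1, digits 0,1,4,6,8 already taken and all letters distinct): I must equal 3, so I=3.
Step 7. [col 3: X + N ≡ Q (mod 10)] in column 3 we have X+N≡Q with carry-in 0; given N=4 and digits 0,1,3,4,6,8 already taken and all letters distinct, that pins Q to 9. So Q=9.
Step 8. [col 3: X + N ≡ Q (mod 10)] in column 3 we have X+N≡Q with carry-in 0; given N=4, Q=9 and digits 0,1,3,4,6,8,9 already taken and all letters distinct, that pins X to 5. So X=5.
Step 9. [col 5: I + Z ≡ C (mod 10)] column 5 reads I+Z+carry(1)=C with I=3, Z=8; with digits 0,1,3,4,5,6,8,9 already taken and all letters distinct, the only value for C is 2, so C=2.

Answer: C=2, D=1, E=0, I=3, L=6, N=4, Q=9, X=5, Z=8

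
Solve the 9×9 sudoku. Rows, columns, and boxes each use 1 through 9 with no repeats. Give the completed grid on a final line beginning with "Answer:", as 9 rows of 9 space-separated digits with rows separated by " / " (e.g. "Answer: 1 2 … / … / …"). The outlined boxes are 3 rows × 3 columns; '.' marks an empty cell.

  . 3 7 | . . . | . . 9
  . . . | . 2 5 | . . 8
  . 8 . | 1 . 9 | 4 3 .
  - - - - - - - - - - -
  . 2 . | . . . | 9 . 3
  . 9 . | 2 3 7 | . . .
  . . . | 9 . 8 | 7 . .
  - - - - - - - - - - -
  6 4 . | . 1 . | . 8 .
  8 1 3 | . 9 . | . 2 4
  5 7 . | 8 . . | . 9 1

Step 1. [r6c2∈{5,6}] col 2 places 5 nowhere but r6c2, so r6c2=5.
Step 2. [r8c6∈{6}] r8c6 is down to just 6, so r8c6=6.
Step 3. [r1c6∈{4}] r1c6's peers cover all but 4, so r1c6=4.
Step 4. [r4c4∈{4,5,6}] 4 has one home in col 4: r4c4. So r4c4=4.
Step 5. [r6c5∈{6}] r6c5 is down to just 6. So r6c5=6.
Step 6. [r2c2∈{6}] only 6 remains possible at r2c2. So r2c2=6.
Step 7. [r2c7∈{1}] r2c7's peers cover all but 1. So r2c7=1.
Step 8. [r3c9∈{2,5,6,7}] r3c9 is the only open cell in row 3 admitting 6. So r3c9=6.
Step 9. [r8c7∈{5}] r8c7's peers cover all but 5, so r8c7=5.
Step 10. [r1c1∈{1,2}] row 1 places 1 nowhere but r1c1 ⇒ r1c1=1.
Step 11. [r5c1∈{4}] r5c1 has the single candidate 4. So r5c1=4.
Step 12. [r7c7∈{3}] r7c7 is down to just 3. So r7c7=3.
Step 13. [r9c3∈{2}] nothing but 2 survives at r9c3 ⇒ r9c3=2.
Step 14. [r6c3∈{1}] r6c3 is down to just 1, so r6c3=1.
Step 15. [r5c8∈{1,5,6}] r5c8 is the only open cell in row 5 admitting 1. So r5c8=1.
Step 16. [r4c8∈{5,6}] 6 has one home in col 8: r4c8. So r4c8=6.
Step 17. [r8c4∈{7}] r8c4 is down to just 7, so r8c4=7.
Step 18. [r2c1∈{9}] r2c1's peers cover all but 9, so r2c1=9.
Step 19. [r5c7∈{8}] r5c7's peers cover all but 8. So r5c7=8.
Step 20. [r6c9∈{2}] r6c9 is down to just 2 ⇒ r6c9=2.
Step 21. [r1c7∈{2}] r1c7 is down to just 2 ⇒ r1c7=2.
Step 22. [r2c4∈{3}] only 3 remains possible at r2c4, so r2c4=3.
Step 23. [r2c8∈{7}] nothing but 7 survives at r2c8, so r2c8=7.
Step 24. [r4c1∈{7}] nothing but 7 survives at r4c1. So r4c1=7.
Step 25. [r4c6∈{1}] r4c6 is down to just 1 ⇒ r4c6=1.
Step 26. [r6c8∈{4}] r6c8 has the single candidate 4 ⇒ r6c8=4.
Step 27. [r9c5∈{4}] r9c5 is down to just 4, so r9c5=4.
Step 28. [r3c5∈{7}] r3c5 is down to just 7. So r3c5=7.
Step 29. [r7c4∈{5}] nothing but 5 survives at r7c4, so r7c4=5.
Step 30. [r7c3∈{9}] r7c3's peers cover all but 9, so r7c3=9.
Step 31. [r7c6∈{2}] r7c6's peers cover all but 2. So r7c6=2.
Step 32. [r3c1∈{2}] r3c1 is down to just 2 ⇒ r3c1=2.
Step 33. [r1c8∈{5}] r1c8 has the single candidate 5. So r1c8=5.
Step 34. [r3c3∈{5}] r3c3's peers cover all but 5. So r3c3=5.
Step 35. [r7c9∈{7}] r7c9 has the single candidate 7 ⇒ r7c9=7.
Step 36. [r1c4∈{6}] nothing but 6 survives at r1c4, so r1c4=6.
Step 37. [r1c5∈{8}] r1c5's peers cover all but 8. So r1c5=8.
Step 38. [r5c3∈{6}] only 6 remains possible at r5c3 ⇒ r5c3=6.
Step 39. [r6c1∈{3}] r6c1 has the single candidate 3. So r6c1=3.
Step 40. [r9c6∈{3}] nothing but 3 survives at r9c6, so r9c6=3.
Step 41. [r4c3∈{8}] only 8 remains possible at r4c3. So r4c3=8.
Step 42. [r2c3∈{4}] nothing but 4 survives at r2c3 ⇒ r2c3=4.
Step 43. [r5c9∈{5}] nothing but 5 survives at r5c9, so r5c9=5.
Step 44. [r4c5∈{5}] r4c5 has the single candidate 5, so r4c5=5.
Step 45. [r9c7∈{6}] r9c7 is down to just 6 ⇒ r9c7=6.

Answer: 1 3 7 6 8 4 2 5 9 / 9 6 4 3 2 5 1 7 8 / 2 8 5 1 7 9 4 3 6 / 7 2 8 4 5 1 9 6 3 / 4 9 6 2 3 7 8 1 5 / 3 5 1 9 6 8 7 4 2 / 6 4 9 5 1 2 3 8 7 / 8 1 3 7 9 6 5 2 4 / 5 7 2 8 4 3 6 9 1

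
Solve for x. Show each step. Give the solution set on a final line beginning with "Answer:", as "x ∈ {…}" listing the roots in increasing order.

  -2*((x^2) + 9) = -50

Step 1. [-2*((x^2) + 9) = -50] -2·(inner) — divide through by -2, so div: (x^2) + 9 = 25.
Step 2. [(x^2) + 9 = 25] the outer +9 inverts by subtracting 9, so sub: x^2 = 16.
Step 3. [x^2 = 16] √ both sides: 16 ≥ 0 gives two branches, so sqrt: x = 4 or -4.

Answer: x ∈ {-4, 4}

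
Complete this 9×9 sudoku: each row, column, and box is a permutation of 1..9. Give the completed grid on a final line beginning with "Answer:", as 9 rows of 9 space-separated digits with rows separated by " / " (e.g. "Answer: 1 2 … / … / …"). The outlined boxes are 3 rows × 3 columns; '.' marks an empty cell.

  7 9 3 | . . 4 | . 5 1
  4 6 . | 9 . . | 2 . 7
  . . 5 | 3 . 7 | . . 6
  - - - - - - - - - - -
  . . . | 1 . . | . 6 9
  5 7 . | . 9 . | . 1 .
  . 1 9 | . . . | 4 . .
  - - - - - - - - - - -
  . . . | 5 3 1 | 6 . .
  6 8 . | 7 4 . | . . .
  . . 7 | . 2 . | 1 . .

Step 1. [r1c7∈{8}] r1c7 has the single candidate 8 ⇒ r1c7=8.
Step 2. [r5c7∈{3}] nothing but 3 survives at r5c7, so r5c7=3.
Step 3. [r7c8∈{2,4,7,8,9}] 7 has one home in row 7: r7c8 ⇒ r7c8=7.
Step 4. [r7c9∈{2,4,8}] 8 has one home in row 7: r7c9 ⇒ r7c9=8.
Step 5. [r5c9∈{2}] r5c9 is down to just 2, so r5c9=2.
Step 6. [r6c9∈{5}] only 5 remains possible at r6c9. So r6c9=5.
Step 7. [r3c1∈{1,2,8}] col 1 places 1 nowhere but r3c1 ⇒ r3c1=1.
Step 8. [r3c5∈{8}] only 8 remains possible at r3c5. So r3c5=8.
Step 9. [r5c3∈{4,6,8}] in col 3, 6 fits only at r5c3. So r5c3=6.
Step 10. [r5c6∈{8}] r5c6's peers cover all but 8. So r5c6=8.
Step 11. [r8c6∈{9}] only 9 remains possible at r8c6 ⇒ r8c6=9.
Step 12. [r9c8∈{3,4,9}] across box 9, 9 lands solely at r9c8. So r9c8=9.
Step 13. [r9c1∈{3}] nothing but 3 survives at r9c1. So r9c1=3.
Step 14. [r4c2∈{2,3,4}] 3 has one home in col 2: r4c2. So r4c2=3.
Step 15. [r4c3∈{2,4,8}] in row 4, 4 fits only at r4c3, so r4c3=4.
Step 16. [r7c3∈{2}] r7c3 is down to just 2 ⇒ r7c3=2.
Step 17. [r2c6∈{5}] r2c6's peers cover all but 5 ⇒ r2c6=5.
Step 18. [r4c6∈{2}] only 2 remains possible at r4c6. So r4c6=2.
Step 19. [r6c4∈{6}] only 6 remains possible at r6c4. So r6c4=6.
Step 20. [r8c9∈{3}] r8c9 is down to just 3, so r8c9=3.
Step 21. [r6c8∈{8}] only 8 remains possible at r6c8. So r6c8=8.
Step 22. [r9c9∈{4}] nothing but 4 survives at r9c9. So r9c9=4.
Step 23. [r4c7∈{7}] only 7 remains possible at r4c7, so r4c7=7.
Step 24. [r4c1∈{8}] r4c1 has the single candidate 8 ⇒ r4c1=8.
Step 25. [r7c2∈{4}] nothing but 4 survives at r7c2. So r7c2=4.
Step 26. [r5c4∈{4}] r5c4's peers cover all but 4. So r5c4=4.
Step 27. [r6c5∈{7}] nothing but 7 survives at r6c5 ⇒ r6c5=7.
Step 28. [r8c7∈{5}] only 5 remains possible at r8c7 ⇒ r8c7=5.
Step 29. [r9c6∈{6}] only 6 remains possible at r9c6, so r9c6=6.
Step 30. [r3c2∈{2}] only 2 remains possible at r3c2 ⇒ r3c2=2.
Step 31. [r6c1∈{2}] r6c1 is down to just 2. So r6c1=2.
Step 32. [r4c5∈{5}] r4c5's peers cover all but 5 ⇒ r4c5=5.
Step 33. [r2c8∈{3}] only 3 remains possible at r2c8, so r2c8=3.
Step 34. [r3c7∈{9}] nothing but 9 survives at r3c7, so r3c7=9.
Step 35. [r3c8∈{4}] only 4 remains possible at r3c8. So r3c8=4.
Step 36. [r6c6∈{3}] r6c6's peers cover all but 3, so r6c6=3.
Step 37. [r1c5∈{6}] r1c5 has the single candidate 6 ⇒ r1c5=6.
Step 38. [r7c1∈{9}] r7c1 is down to just 9, so r7c1=9.
Step 39. [r8c8∈{2}] only 2 remains possible at r8c8 ⇒ r8c8=2.
Step 40. [r1c4∈{2}] only 2 remains possible at r1c4 ⇒ r1c4=2.
Step 41. [r8c3∈{1}] r8c3 has the single candidate 1 ⇒ r8c3=1.
Step 42. [r2c3∈{8}] only 8 remains possible at r2c3 ⇒ r2c3=8.
Step 43. [r9c4∈{8}] r9c4's peers cover all but 8 ⇒ r9c4=8.
Step 44. [r9c2∈{5}] r9c2's peers cover all but 5, so r9c2=5.
Step 45. [r2c5∈{1}] only 1 remains possible at r2c5. So r2c5=1.

Answer: 7 9 3 2 6 4 8 5 1 / 4 6 8 9 1 5 2 3 7 / 1 2 5 3 8 7 9 4 6 / 8 3 4 1 5 2 7 6 9 / 5 7 6 4 9 8 3 1 2 / 2 1 9 6 7 3 4 8 5 / 9 4 2 5 3 1 6 7 8 / 6 8 1 7 4 9 5 2 3 / 3 5 7 8 2 6 1 9 4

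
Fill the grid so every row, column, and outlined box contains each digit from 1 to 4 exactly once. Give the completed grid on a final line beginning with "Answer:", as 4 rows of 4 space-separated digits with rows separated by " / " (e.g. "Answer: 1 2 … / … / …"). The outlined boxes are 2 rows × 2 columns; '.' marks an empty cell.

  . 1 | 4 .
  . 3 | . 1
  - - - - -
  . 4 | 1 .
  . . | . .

Step 1. [r4c3∈{2,3}] 3 has one home in col 3: r4c3 ⇒ r4c3=3.
Step 2. [r1c1∈{2}] only 2 remains possible at r1c1, so r1c1=2.
Step 3. [r4c4∈{2,4}] 4 has one home in row 4: r4c4 ⇒ r4c4=4.
Step 4. [r2c3∈{2}] r2c3's peers cover all but 2. So r2c3=2.
Step 5. [r2c1∈{4}] r2c1 has the single candidate 4, so r2c1=4.
Step 6. [r3c1∈{3}] r3c1 is down to just 3 ⇒ r3c1=3.
Step 7. [r4c2∈{2}] r4c2 has the single candidate 2, so r4c2=2.
Step 8. [r1c4∈{3}] only 3 remains possible at r1c4. So r1c4=3.
Step 9. [r3c4∈{2}] r3c4 has the single candidate 2 ⇒ r3c4=2.
Step 10. [r4c1∈{1}] nothing but 1 survives at r4c1 ⇒ r4c1=1.

Answer: 2 1 4 3 / 4 3 2 1 / 3 4 1 2 / 1 2 3 4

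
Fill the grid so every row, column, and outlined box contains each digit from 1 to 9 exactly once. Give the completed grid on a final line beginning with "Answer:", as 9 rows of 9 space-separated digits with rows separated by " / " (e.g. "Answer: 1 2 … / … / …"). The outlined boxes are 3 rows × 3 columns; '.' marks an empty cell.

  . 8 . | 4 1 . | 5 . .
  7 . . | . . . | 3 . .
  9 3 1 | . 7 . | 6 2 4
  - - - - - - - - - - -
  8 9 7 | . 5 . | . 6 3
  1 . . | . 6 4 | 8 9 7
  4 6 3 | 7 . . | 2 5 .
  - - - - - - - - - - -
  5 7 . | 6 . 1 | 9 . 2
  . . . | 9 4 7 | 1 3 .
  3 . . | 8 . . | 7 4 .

Step 1. [r8c2∈{2}] only 2 remains possible at r8c2. So r8c2=2.
Step 2. [r4c6∈{2}] only 2 remains possible at r4c6. So r4c6=2.
Step 3. [r3c6∈{5,8}] in row 3, 8 fits only at r3c6. So r3c6=8.
Step 4. [r8c1∈{6}] r8c1 has the single candidate 6 ⇒ r8c1=6.
Step 5. [r5c3∈{2,5}] row 5 places 2 nowhere but r5c3, so r5c3=2.
Step 6. [r2c3∈{4,5,6}] across col 3, 5 lands solely at r2c3. So r2c3=5.
Step 7. [r6c6∈{9}] r6c6 has the single candidate 9 ⇒ r6c6=9.
Step 8. [r7c8∈{8}] r7c8 is down to just 8. So r7c8=8.
Step 9. [r2c5∈{2,9}] 9 has one home in col 5: r2c5. So r2c5=9.
Step 10. [r9c6∈{5}] nothing but 5 survives at r9c6, so r9c6=5.
Step 11. [r2c6∈{6}] r2c6 has the single candidate 6, so r2c6=6.
Step 12. [r2c8∈{1}] nothing but 1 survives at r2c8, so r2c8=1.
Step 13. [r7c3∈{4}] r7c3 has the single candidate 4, so r7c3=4.
Step 14. [r6c9∈{1}] nothing but 1 survives at r6c9, so r6c9=1.
Step 15. [r9c3∈{9}] r9c3 is down to just 9 ⇒ r9c3=9.
Step 16. [r9c2∈{1}] r9c2's peers cover all but 1 ⇒ r9c2=1.
Step 17. [r1c9∈{9}] only 9 remains possible at r1c9, so r1c9=9.
Step 18. [r9c9∈{6}] only 6 remains possible at r9c9. So r9c9=6.
Step 19. [r7c5∈{3}] r7c5's peers cover all but 3, so r7c5=3.
Step 20. [r2c9∈{8}] r2c9 has the single candidate 8, so r2c9=8.
Step 21. [r9c5∈{2}] only 2 remains possible at r9c5, so r9c5=2.
Step 22. [r2c4∈{2}] r2c4's peers cover all but 2 ⇒ r2c4=2.
Step 23. [r4c7∈{4}] only 4 remains possible at r4c7. So r4c7=4.
Step 24. [r5c2∈{5}] nothing but 5 survives at r5c2 ⇒ r5c2=5.
Step 25. [r5c4∈{3}] only 3 remains possible at r5c4, so r5c4=3.
Step 26. [r1c3∈{6}] nothing but 6 survives at r1c3, so r1c3=6.
Step 27. [r1c1∈{2}] r1c1's peers cover all but 2. So r1c1=2.
Step 28. [r8c9∈{5}] r8c9 is down to just 5 ⇒ r8c9=5.
Step 29. [r6c5∈{8}] r6c5 is down to just 8. So r6c5=8.
Step 30. [r8c3∈{8}] r8c3 has the single candidate 8, so r8c3=8.
Step 31. [r1c8∈{7}] r1c8 has the single candidate 7 ⇒ r1c8=7.
Step 32. [r3c4∈{5}] r3c4 is down to just 5. So r3c4=5.
Step 33. [r2c2∈{4}] only 4 remains possible at r2c2 ⇒ r2c2=4.
Step 34. [r1c6∈{3}] r1c6 has the single candidate 3. So r1c6=3.
Step 35. [r4c4∈{1}] r4c4's peers cover all but 1. So r4c4=1.

Answer: 2 8 6 4 1 3 5 7 9 / 7 4 5 2 9 6 3 1 8 / 9 3 1 5 7 8 6 2 4 / 8 9 7 1 5 2 4 6 3 / 1 5 2 3 6 4 8 9 7 / 4 6 3 7 8 9 2 5 1 / 5 7 4 6 3 1 9 8 2 / 6 2 8 9 4 7 1 3 5 / 3 1 9 8 2 5 7 4 6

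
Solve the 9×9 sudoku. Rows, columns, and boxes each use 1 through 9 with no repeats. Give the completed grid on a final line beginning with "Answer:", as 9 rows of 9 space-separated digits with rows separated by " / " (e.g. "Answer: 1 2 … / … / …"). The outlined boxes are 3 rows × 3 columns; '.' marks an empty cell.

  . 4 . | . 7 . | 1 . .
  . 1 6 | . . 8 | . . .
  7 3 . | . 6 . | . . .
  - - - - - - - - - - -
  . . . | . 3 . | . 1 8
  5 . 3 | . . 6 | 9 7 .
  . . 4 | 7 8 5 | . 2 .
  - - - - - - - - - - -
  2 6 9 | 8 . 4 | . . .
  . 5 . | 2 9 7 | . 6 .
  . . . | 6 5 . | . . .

Step 1. [r5c9∈{4}] r5c9 has the single candidate 4, so r5c9=4.
Step 2. [r9c6∈{1,3}] across box 8, 3 lands solely at r9c6, so r9c6=3.
Step 3. [r2c1∈{9}] only 9 remains possible at r2c1, so r2c1=9.
Step 4. [r2c5∈{2,4}] across col 5, 4 lands solely at r2c5. So r2c5=4.
Step 5. [r8c1∈{1,3,4,8}] col 1 places 3 nowhere but r8c1. So r8c1=3.
Step 6. [r1c9∈{2,3,5,6,9}] 6 has one home in row 1: r1c9 ⇒ r1c9=6.
Step 7. [r8c7∈{4,8}] r8c7 is the only open cell in row 8 admitting 4, so r8c7=4.
Step 8. [r8c3∈{1,8}] r8c3 is the only open cell in row 8 admitting 8 ⇒ r8c3=8.
Step 9. [r9c2∈{7}] r9c2's peers cover all but 7, so r9c2=7.
Step 10. [r4c7∈{5,6}] across row 4, 5 lands solely at r4c7 ⇒ r4c7=5.
Step 11. [r5c5∈{1,2}] in col 5, 2 fits only at r5c5. So r5c5=2.
Step 12. [r4c6∈{9}] r4c6's peers cover all but 9. So r4c6=9.
Step 13. [r6c9∈{3}] only 3 remains possible at r6c9. So r6c9=3.
Step 14. [r3c8∈{4,5,8,9}] r3c8 is the only open cell in row 3 admitting 4. So r3c8=4.
Step 15. [r3c7∈{2,8}] r3c7 is the only open cell in row 3 admitting 8 ⇒ r3c7=8.
Step 16. [r1c6∈{2}] r1c6 has the single candidate 2 ⇒ r1c6=2.
Step 17. [r3c3∈{2,5}] in box 1, 2 fits only at r3c3, so r3c3=2.
Step 18. [r9c7∈{2}] r9c7 has the single candidate 2. So r9c7=2.
Step 19. [r2c9∈{2,5,7}] across row 2, 2 lands solely at r2c9. So r2c9=2.
Step 20. [r7c9∈{1,5,7}] across col 9, 7 lands solely at r7c9. So r7c9=7.
Step 21. [r3c9∈{5,9}] col 9 places 5 nowhere but r3c9. So r3c9=5.
Step 22. [r2c8∈{3}] r2c8 is down to just 3 ⇒ r2c8=3.
Step 23. [r6c1∈{1,6}] in row 6, 1 fits only at r6c1. So r6c1=1.
Step 24. [r1c8∈{9}] r1c8 has the single candidate 9. So r1c8=9.
Step 25. [r5c4∈{1}] nothing but 1 survives at r5c4. So r5c4=1.
Step 26. [r8c9∈{1}] nothing but 1 survives at r8c9. So r8c9=1.
Step 27. [r2c4∈{5}] r2c4's peers cover all but 5 ⇒ r2c4=5.
Step 28. [r3c6∈{1}] r3c6 has the single candidate 1, so r3c6=1.
Step 29. [r9c3∈{1}] r9c3 has the single candidate 1, so r9c3=1.
Step 30. [r1c4∈{3}] r1c4 is down to just 3 ⇒ r1c4=3.
Step 31. [r1c1∈{8}] nothing but 8 survives at r1c1 ⇒ r1c1=8.
Step 32. [r6c2∈{9}] r6c2's peers cover all but 9, so r6c2=9.
Step 33. [r4c2∈{2}] r4c2 has the single candidate 2 ⇒ r4c2=2.
Step 34. [r6c7∈{6}] r6c7 is down to just 6 ⇒ r6c7=6.
Step 35. [r4c3∈{7}] r4c3 is down to just 7, so r4c3=7.
Step 36. [r3c4∈{9}] r3c4's peers cover all but 9 ⇒ r3c4=9.
Step 37. [r7c8∈{5}] r7c8's peers cover all but 5 ⇒ r7c8=5.
Step 38. [r5c2∈{8}] r5c2's peers cover all but 8, so r5c2=8.
Step 39. [r9c8∈{8}] r9c8 has the single candidate 8, so r9c8=8.
Step 40. [r4c1∈{6}] r4c1 has the single candidate 6. So r4c1=6.
Step 41. [r4c4∈{4}] only 4 remains possible at r4c4. So r4c4=4.
Step 42. [r7c7∈{3}] r7c7 is down to just 3, so r7c7=3.
Step 43. [r9c9∈{9}] r9c9 is down to just 9. So r9c9=9.
Step 44. [r1c3∈{5}] r1c3 is down to just 5. So r1c3=5.
Step 45. [r9c1∈{4}] nothing but 4 survives at r9c1. So r9c1=4.
Step 46. [r7c5∈{1}] r7c5 has the single candidate 1, so r7c5=1.
Step 47. [r2c7∈{7}] r2c7 is down to just 7 ⇒ r2c7=7.

Answer: 8 4 5 3 7 2 1 9 6 / 9 1 6 5 4 8 7 3 2 / 7 3 2 9 6 1 8 4 5 / 6 2 7 4 3 9 5 1 8 / 5 8 3 1 2 6 9 7 4 / 1 9 4 7 8 5 6 2 3 / 2 6 9 8 1 4 3 5 7 / 3 5 8 2 9 7 4 6 1 / 4 7 1 6 5 3 2 8 9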